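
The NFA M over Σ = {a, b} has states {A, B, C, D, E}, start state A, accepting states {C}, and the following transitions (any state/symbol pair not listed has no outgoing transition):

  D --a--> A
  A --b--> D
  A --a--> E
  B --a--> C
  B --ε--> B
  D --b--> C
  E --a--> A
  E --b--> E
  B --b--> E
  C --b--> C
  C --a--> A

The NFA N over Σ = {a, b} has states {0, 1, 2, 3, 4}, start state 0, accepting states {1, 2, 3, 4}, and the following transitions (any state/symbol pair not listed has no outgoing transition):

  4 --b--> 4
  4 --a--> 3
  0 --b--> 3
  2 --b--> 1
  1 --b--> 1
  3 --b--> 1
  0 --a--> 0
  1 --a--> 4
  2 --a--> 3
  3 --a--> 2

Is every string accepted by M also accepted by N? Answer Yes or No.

Exploring the product automaton M × N from the start pair (A, 0), following both machines on each input symbol, reaches 13 state pairs: (A, 0), (E, 0), (D, 3), (E, 3), (A, 2), (C, 1), (E, 1), (D, 1), (A, 4), (D, 4), (A, 3), (C, 4), (E, 2).
M accepts in {C} and N accepts in {1, 2, 3, 4}. The reachable pairs whose M-component is accepting are (C, 1), (C, 4); in each of them the N-component is accepting too, so the product for L(M) \ L(N) (M-component accepting, N-component rejecting) has no reachable accepting pair and the difference is empty.
Hence every string in L(M) is also in L(N).

Yes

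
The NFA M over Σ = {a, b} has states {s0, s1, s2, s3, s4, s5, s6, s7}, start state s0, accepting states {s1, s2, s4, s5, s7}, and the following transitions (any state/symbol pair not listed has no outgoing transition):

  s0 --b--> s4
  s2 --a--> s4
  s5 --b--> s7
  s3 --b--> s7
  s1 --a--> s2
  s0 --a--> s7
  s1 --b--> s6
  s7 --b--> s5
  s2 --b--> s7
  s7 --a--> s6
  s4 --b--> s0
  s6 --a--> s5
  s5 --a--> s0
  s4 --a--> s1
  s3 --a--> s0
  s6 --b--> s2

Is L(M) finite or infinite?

infinite

State s0 is reachable from the start and can reach an accepting state, and it lies on the cycle s0 → s4 → s0.
Traversing that cycle any number of times yields accepted strings of unbounded length, so the language is infinite.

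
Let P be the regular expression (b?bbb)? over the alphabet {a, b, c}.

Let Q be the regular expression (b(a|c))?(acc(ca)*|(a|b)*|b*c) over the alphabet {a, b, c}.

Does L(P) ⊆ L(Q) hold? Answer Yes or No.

Converting the expression P to a DFA (subset construction, then merging equivalent states) gives the minimal DFA with states {p0, p1, p2, p3, p4, p5}, start state p0, accepting states {p0, p4, p5} and transitions p0: a→p1, b→p2, c→p1; p1: a→p1, b→p1, c→p1; p2: a→p1, b→p3, c→p1; p3: a→p1, b→p4, c→p1; p4: a→p1, b→p5, c→p1; p5: a→p1, b→p1, c→p1.
Converting the expression Q to a DFA (subset construction, then merging equivalent states) gives the minimal DFA with states {q0, q1, q2, q3, q4, q5, q6, q7, q8, q9, q10}, start state q0, accepting states {q0, q1, q2, q3, q4, q6, q7, q9} and transitions q0: a→q1, b→q2, c→q3; q1: a→q4, b→q4, c→q5; q2: a→q6, b→q7, c→q6; q3: a→q8, b→q8, c→q8; q4: a→q4, b→q4, c→q8; q5: a→q8, b→q8, c→q9; q6: a→q1, b→q7, c→q3; q7: a→q4, b→q7, c→q3; q8: a→q8, b→q8, c→q8; q9: a→q8, b→q8, c→q10; q10: a→q9, b→q8, c→q8.
Exploring the product automaton P × Q from the start pair (p0, q0), following both machines on each input symbol, reaches 14 state pairs: (p0, q0), (p1, q1), (p2, q2), (p1, q3), (p1, q4), (p1, q5), (p1, q6), (p3, q7), (p1, q8), (p1, q9), (p1, q7), (p4, q7), (p1, q10), (p5, q7).
P accepts in {p0, p4, p5} and Q accepts in {q0, q1, q2, q3, q4, q6, q7, q9}. The reachable pairs whose P-component is accepting are (p0, q0), (p4, q7), (p5, q7); in each of them the Q-component is accepting too, so the product for L(P) \ L(Q) (P-component accepting, Q-component rejecting) has no reachable accepting pair and the difference is empty.
Hence every string in L(P) is also in L(Q).

Yes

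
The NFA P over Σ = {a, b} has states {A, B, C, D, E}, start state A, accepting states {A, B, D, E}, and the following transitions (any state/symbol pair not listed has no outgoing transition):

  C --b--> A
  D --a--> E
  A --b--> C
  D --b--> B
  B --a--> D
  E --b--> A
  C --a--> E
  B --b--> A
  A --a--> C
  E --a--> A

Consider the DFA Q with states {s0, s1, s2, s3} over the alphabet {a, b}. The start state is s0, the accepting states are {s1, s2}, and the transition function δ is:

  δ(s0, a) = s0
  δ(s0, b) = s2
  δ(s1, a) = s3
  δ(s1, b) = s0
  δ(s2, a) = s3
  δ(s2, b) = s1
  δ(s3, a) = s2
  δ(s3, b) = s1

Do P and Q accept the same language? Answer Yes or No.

The empty string ε is accepted by P but rejected by Q.
So L(P) ≠ L(Q).

No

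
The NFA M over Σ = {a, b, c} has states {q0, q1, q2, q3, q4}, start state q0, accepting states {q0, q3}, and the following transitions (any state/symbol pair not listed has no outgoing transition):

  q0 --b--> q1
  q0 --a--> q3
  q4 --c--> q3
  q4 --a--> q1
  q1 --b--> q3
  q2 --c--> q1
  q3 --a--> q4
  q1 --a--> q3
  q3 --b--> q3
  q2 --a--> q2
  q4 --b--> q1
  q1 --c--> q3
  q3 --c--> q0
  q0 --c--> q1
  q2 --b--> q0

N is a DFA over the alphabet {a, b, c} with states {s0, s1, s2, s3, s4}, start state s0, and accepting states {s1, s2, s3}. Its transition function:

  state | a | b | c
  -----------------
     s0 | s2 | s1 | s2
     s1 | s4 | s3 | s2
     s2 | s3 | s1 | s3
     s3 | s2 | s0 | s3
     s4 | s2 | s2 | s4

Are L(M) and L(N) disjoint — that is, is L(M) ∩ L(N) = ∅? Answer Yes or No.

No

The string a is accepted by both M and N.
Hence L(M) ∩ L(N) ≠ ∅.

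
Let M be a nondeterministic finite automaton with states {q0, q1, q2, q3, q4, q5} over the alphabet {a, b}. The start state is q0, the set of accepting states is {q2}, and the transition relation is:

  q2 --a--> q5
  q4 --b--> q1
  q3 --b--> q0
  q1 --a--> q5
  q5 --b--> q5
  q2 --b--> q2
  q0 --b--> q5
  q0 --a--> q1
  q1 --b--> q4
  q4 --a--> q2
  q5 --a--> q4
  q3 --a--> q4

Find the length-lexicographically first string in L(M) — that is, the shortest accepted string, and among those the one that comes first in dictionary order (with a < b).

A breadth-first search from q0 reaches an accepting state first via the path q0 → q1 → q4 → q2 on input aba.
No string of length < 3 is accepted (BFS exhausts all shorter strings without reaching an accepting state), and aba is the lexicographically least accepting string of length 3.

aba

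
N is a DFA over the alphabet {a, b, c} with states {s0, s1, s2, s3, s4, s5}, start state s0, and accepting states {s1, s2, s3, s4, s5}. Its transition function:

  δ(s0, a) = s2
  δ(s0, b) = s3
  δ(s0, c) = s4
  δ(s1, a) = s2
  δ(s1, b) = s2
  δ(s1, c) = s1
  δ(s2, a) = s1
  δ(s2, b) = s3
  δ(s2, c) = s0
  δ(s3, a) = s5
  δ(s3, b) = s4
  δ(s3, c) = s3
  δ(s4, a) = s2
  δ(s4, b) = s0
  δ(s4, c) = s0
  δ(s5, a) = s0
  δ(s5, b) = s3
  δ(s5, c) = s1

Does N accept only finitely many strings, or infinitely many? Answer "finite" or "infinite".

infinite

State s0 is reachable from the start and can reach an accepting state, and it lies on the cycle s0 → s2 → s0.
Traversing that cycle any number of times yields accepted strings of unbounded length, so the language is infinite.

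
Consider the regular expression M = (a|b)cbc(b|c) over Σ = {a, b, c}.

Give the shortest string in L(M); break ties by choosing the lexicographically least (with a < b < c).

By inspection of the expression, no string of length less than 5 matches, and acbcb is the lexicographically first match of length 5.

acbcb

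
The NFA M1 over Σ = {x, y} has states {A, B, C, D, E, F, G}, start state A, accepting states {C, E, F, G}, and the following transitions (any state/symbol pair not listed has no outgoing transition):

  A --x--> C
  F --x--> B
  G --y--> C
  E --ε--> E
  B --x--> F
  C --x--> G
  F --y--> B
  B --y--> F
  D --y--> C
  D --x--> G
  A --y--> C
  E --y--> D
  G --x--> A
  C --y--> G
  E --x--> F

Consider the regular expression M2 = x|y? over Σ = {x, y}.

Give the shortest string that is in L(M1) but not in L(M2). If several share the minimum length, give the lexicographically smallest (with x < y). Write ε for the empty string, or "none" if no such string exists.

The string xx is accepted by M1 but not by M2.
No shorter string lies in the difference, and xx is the lexicographically first length-2 string in L(M1) \ L(M2).

xx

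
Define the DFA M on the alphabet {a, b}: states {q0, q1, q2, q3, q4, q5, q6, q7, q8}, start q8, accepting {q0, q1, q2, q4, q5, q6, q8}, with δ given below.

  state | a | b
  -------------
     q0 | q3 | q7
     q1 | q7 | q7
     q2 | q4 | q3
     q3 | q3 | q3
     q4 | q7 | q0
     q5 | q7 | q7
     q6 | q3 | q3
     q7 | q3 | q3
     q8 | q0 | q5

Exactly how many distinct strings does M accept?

The useful subgraph on states {q0, q5, q8} is acyclic, so L(M) is finite; the longest accepting path visits 2 useful states, giving maximum string length 1.
Counting accepting paths from q8 by length: 1 of length 0, 2 of length 1. Total 3.

3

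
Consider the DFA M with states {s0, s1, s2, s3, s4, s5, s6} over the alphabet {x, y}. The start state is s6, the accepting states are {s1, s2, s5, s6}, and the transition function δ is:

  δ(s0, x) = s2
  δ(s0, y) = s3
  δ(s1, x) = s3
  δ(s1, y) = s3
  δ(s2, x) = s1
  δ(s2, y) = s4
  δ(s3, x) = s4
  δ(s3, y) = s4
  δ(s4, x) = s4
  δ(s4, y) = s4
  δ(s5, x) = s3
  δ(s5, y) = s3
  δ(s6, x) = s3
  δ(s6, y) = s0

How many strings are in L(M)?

3

The useful subgraph on states {s0, s1, s2, s6} is acyclic, so L(M) is finite; the longest accepting path visits 4 useful states, giving maximum string length 3.
Counting accepting paths from s6 by length: 1 of length 0, 1 of length 2, 1 of length 3. Total 3.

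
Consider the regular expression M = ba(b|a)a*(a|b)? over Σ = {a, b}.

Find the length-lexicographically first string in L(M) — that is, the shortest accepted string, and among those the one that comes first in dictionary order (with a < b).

baa

By inspection of the expression, no string of length less than 3 matches, and baa is the lexicographically first match of length 3.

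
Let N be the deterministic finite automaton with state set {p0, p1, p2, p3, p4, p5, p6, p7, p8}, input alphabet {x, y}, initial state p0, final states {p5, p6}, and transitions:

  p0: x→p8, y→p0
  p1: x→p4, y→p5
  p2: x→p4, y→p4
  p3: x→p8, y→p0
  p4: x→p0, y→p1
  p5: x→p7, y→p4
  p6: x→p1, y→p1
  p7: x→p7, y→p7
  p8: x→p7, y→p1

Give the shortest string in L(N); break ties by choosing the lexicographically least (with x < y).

A breadth-first search from p0 reaches an accepting state first via the path p0 → p8 → p1 → p5 on input xyy.
No string of length < 3 is accepted (BFS exhausts all shorter strings without reaching an accepting state), and xyy is the lexicographically least accepting string of length 3.

xyy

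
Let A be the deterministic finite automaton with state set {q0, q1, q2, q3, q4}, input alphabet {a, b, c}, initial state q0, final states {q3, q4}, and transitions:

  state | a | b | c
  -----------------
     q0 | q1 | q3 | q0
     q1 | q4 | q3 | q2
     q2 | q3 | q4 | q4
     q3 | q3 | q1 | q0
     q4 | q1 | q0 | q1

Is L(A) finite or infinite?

State q0 is reachable from the start and can reach an accepting state, and it lies on the cycle q0 → q0.
Traversing that cycle any number of times yields accepted strings of unbounded length, so the language is infinite.

infinite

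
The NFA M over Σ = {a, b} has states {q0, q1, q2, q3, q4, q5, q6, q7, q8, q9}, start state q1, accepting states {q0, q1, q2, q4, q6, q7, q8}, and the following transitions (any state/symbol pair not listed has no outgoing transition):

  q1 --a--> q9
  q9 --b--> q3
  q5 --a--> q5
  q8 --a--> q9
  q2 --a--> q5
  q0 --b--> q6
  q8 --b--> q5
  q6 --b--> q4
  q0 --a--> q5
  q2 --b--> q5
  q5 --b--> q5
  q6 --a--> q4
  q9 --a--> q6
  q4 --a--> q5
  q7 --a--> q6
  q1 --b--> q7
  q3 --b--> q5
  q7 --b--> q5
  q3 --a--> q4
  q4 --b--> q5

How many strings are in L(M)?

9

The useful subgraph on states {q1, q3, q4, q6, q7, q9} is acyclic, so L(M) is finite; the longest accepting path visits 4 useful states, giving maximum string length 3.
Counting accepting paths from q1 by length: 1 of length 0, 1 of length 1, 2 of length 2, 5 of length 3. Total 9.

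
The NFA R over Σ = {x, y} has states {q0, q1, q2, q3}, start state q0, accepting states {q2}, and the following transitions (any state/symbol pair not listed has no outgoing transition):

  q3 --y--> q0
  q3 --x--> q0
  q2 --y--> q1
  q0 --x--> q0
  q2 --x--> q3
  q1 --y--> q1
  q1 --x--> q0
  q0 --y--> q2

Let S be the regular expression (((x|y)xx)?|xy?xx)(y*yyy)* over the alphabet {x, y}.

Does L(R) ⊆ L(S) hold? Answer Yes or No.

No

The string y is in L(R) but not in L(S).
So L(R) ⊄ L(S).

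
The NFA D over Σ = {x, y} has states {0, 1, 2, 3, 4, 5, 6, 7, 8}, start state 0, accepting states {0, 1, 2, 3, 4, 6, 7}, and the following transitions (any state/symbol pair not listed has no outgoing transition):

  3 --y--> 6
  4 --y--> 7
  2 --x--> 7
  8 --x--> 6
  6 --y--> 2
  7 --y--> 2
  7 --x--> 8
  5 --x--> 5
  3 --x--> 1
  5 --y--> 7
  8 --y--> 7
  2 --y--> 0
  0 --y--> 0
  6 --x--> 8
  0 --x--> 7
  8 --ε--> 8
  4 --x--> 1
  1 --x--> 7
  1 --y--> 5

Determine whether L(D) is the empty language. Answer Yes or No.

The empty string ε is accepted: the run 0 ends in the accepting state 0.
Since at least one string is accepted, L(D) is not empty.

No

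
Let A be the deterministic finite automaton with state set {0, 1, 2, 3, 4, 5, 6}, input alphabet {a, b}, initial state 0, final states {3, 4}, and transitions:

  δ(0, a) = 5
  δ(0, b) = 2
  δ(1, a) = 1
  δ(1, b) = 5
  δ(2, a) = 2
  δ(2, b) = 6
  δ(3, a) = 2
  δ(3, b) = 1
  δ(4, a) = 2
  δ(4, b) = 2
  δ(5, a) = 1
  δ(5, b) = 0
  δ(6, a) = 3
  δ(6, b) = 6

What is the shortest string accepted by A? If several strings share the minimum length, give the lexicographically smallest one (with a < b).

A breadth-first search from 0 reaches an accepting state first via the path 0 → 2 → 6 → 3 on input bba.
No string of length < 3 is accepted (BFS exhausts all shorter strings without reaching an accepting state), and bba is the lexicographically least accepting string of length 3.

bba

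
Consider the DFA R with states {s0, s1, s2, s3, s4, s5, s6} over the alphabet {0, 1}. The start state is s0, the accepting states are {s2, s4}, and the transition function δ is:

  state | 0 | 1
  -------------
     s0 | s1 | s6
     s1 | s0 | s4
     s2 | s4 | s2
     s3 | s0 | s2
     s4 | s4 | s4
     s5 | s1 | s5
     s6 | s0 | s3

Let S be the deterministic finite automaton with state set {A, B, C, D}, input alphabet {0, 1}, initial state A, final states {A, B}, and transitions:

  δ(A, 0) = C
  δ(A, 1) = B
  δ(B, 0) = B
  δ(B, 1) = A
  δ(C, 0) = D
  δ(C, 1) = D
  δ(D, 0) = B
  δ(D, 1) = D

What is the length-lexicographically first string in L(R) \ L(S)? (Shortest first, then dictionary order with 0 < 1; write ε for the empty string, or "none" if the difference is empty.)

The string 01 is accepted by R but not by S.
No shorter string lies in the difference, and 01 is the lexicographically first length-2 string in L(R) \ L(S).

01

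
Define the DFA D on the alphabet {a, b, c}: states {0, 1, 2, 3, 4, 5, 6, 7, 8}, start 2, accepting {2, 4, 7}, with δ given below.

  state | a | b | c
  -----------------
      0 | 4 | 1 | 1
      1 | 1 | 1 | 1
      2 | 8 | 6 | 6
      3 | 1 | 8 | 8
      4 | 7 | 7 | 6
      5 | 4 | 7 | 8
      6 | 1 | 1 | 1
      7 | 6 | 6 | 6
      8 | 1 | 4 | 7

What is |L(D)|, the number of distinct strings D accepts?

The useful subgraph on states {2, 4, 7, 8} is acyclic, so L(D) is finite; the longest accepting path visits 4 useful states, giving maximum string length 3.
Counting accepting paths from 2 by length: 1 of length 0, 2 of length 2, 2 of length 3. Total 5.

5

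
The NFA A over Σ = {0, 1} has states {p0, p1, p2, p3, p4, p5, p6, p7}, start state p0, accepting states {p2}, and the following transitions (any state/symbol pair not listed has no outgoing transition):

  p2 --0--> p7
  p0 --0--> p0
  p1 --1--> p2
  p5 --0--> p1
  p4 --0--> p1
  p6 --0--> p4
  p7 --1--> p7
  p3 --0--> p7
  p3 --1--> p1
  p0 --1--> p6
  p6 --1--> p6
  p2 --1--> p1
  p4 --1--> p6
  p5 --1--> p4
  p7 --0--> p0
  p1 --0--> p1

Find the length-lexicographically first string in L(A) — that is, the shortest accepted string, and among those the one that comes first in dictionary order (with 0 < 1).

1001

A breadth-first search from p0 reaches an accepting state first via the path p0 → p6 → p4 → p1 → p2 on input 1001.
No string of length < 4 is accepted (BFS exhausts all shorter strings without reaching an accepting state), and 1001 is the lexicographically least accepting string of length 4.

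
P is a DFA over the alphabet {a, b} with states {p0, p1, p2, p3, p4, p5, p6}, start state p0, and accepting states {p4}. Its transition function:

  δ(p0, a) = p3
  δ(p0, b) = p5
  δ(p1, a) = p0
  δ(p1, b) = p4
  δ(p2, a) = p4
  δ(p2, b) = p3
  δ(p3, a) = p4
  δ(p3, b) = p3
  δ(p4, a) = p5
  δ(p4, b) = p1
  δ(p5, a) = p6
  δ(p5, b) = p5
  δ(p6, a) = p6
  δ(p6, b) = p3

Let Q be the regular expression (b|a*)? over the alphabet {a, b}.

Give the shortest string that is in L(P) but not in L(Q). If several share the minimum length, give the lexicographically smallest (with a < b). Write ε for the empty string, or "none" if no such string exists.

aba

The string aba is accepted by P but not by Q.
No shorter string lies in the difference, and aba is the lexicographically first length-3 string in L(P) \ L(Q).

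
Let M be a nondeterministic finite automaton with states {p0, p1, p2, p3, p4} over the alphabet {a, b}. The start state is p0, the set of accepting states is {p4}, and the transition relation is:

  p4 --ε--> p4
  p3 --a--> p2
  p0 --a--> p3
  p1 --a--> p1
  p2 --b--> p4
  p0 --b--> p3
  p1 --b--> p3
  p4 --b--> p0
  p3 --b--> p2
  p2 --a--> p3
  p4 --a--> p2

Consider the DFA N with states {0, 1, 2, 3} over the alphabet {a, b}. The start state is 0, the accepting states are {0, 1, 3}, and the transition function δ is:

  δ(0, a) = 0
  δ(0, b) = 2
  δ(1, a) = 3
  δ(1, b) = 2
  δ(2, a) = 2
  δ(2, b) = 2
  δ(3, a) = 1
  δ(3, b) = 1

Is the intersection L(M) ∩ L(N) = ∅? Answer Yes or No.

Yes

Exploring the product automaton M × N from the start pair (p0, 0), following both machines on each input symbol, reaches 7 state pairs: (p0, 0), (p3, 0), (p3, 2), (p2, 0), (p2, 2), (p4, 2), (p0, 2).
M accepts in {p4} and N accepts in {0, 1, 3}; no reachable pair has both components accepting, so no string drives both machines to acceptance simultaneously and L(M) ∩ L(N) = ∅.
So no string is accepted by both, and the intersection is empty.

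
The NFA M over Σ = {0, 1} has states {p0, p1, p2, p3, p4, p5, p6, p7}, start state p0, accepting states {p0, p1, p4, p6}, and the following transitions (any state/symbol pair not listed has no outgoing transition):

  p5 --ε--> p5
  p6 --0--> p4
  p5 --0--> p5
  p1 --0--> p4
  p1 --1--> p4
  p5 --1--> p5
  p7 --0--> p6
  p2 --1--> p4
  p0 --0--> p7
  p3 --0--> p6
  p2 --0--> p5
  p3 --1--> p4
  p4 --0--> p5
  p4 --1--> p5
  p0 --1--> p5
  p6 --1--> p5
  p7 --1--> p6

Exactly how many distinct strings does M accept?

5

The useful subgraph on states {p0, p4, p6, p7} is acyclic, so L(M) is finite; the longest accepting path visits 4 useful states, giving maximum string length 3.
Counting accepting paths from p0 by length: 1 of length 0, 2 of length 2, 2 of length 3. Total 5.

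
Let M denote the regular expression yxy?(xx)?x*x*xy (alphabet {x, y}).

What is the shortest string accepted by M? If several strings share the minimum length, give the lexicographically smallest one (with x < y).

yxxy

By inspection of the expression, no string of length less than 4 matches, and yxxy is the lexicographically first match of length 4.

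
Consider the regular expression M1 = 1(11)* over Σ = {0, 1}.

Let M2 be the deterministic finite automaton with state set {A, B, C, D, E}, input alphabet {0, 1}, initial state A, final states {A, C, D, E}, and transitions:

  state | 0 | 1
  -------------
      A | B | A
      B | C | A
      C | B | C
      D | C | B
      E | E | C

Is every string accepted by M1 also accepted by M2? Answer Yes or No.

Converting the expression M1 to a DFA (subset construction, then merging equivalent states) gives the minimal DFA with states {r0, r1, r2}, start state r0, accepting states {r2} and transitions r0: 0→r1, 1→r2; r1: 0→r1, 1→r1; r2: 0→r1, 1→r0.
Exploring the product automaton M1 × M2 from the start pair (r0, A), following both machines on each input symbol, reaches 5 state pairs: (r0, A), (r1, B), (r2, A), (r1, C), (r1, A).
M1 accepts in {r2} and M2 accepts in {A, C, D, E}. The reachable pairs whose M1-component is accepting are (r2, A); in each of them the M2-component is accepting too, so the product for L(M1) \ L(M2) (M1-component accepting, M2-component rejecting) has no reachable accepting pair and the difference is empty.
Hence every string in L(M1) is also in L(M2).

Yes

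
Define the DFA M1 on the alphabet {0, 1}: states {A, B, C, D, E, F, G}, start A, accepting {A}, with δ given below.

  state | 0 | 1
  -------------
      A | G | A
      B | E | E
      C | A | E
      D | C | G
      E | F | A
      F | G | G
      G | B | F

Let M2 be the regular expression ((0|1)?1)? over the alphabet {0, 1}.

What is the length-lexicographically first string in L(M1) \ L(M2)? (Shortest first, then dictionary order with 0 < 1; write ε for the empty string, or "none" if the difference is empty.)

The string 111 is accepted by M1 but not by M2.
No shorter string lies in the difference, and 111 is the lexicographically first length-3 string in L(M1) \ L(M2).

111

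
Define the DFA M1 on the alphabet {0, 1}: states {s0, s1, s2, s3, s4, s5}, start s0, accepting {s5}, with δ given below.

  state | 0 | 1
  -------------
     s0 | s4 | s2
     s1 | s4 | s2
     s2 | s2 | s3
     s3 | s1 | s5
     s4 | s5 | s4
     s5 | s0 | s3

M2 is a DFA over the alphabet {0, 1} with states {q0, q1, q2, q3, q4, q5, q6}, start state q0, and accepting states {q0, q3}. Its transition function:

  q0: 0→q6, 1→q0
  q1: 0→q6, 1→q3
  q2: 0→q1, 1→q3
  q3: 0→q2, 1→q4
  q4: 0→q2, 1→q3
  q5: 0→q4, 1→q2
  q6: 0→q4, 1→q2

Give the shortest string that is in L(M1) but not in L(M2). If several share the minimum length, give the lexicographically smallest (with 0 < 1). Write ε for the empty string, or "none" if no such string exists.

The string 00 is accepted by M1 but not by M2.
No shorter string lies in the difference, and 00 is the lexicographically first length-2 string in L(M1) \ L(M2).

00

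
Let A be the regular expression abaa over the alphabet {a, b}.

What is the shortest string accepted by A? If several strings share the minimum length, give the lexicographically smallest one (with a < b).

By inspection of the expression, no string of length less than 4 matches, and abaa is the lexicographically first match of length 4.

abaa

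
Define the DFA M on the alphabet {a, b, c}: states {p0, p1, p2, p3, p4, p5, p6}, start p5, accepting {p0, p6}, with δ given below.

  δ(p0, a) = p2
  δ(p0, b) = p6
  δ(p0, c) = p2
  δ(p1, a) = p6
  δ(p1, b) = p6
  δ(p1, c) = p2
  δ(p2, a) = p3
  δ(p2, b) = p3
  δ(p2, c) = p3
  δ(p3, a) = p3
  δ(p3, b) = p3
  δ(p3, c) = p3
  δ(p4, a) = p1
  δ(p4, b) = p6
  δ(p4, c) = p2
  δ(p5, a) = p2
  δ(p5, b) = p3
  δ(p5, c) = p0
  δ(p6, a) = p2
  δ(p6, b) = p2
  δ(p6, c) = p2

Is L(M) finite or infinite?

finite

The useful states (reachable from p5 and able to reach an accepting state) are {p0, p5, p6}.
Restricted to these states the transition graph has no cycle, so every accepting path has bounded length and L is finite.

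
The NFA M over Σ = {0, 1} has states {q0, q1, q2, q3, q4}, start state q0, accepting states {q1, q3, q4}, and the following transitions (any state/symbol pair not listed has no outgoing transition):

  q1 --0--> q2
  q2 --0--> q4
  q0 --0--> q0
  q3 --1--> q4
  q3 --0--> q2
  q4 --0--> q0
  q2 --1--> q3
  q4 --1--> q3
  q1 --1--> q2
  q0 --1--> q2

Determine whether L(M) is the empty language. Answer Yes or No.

The string 10 is accepted: the run q0 → q2 → q4 ends in the accepting state q4.
Since at least one string is accepted, L(M) is not empty.

No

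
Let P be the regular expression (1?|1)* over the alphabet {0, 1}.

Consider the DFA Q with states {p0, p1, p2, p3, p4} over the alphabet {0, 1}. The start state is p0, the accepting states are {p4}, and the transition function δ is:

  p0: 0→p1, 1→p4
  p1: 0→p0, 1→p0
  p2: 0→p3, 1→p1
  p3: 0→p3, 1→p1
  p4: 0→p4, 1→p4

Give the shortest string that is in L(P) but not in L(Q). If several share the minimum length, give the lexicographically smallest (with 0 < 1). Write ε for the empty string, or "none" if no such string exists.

The empty string ε is accepted by P but not by Q.
Since ε is the unique shortest string, it is the required witness.

ε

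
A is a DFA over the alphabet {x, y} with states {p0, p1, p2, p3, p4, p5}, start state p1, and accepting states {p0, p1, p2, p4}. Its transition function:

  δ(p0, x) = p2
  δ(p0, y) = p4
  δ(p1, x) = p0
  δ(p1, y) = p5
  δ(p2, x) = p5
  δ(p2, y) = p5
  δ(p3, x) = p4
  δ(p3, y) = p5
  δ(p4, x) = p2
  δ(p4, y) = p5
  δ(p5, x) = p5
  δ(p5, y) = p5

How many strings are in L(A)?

The useful subgraph on states {p0, p1, p2, p4} is acyclic, so L(A) is finite; the longest accepting path visits 4 useful states, giving maximum string length 3.
Counting accepting paths from p1 by length: 1 of length 0, 1 of length 1, 2 of length 2, 1 of length 3. Total 5.

5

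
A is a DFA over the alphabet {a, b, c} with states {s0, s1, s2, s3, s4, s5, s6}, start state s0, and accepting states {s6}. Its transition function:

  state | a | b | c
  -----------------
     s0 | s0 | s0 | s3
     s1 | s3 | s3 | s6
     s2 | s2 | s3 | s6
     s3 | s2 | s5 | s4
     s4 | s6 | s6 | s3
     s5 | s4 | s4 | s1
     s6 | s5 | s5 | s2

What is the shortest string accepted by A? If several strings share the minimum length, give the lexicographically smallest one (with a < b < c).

A breadth-first search from s0 reaches an accepting state first via the path s0 → s3 → s2 → s6 on input cac.
No string of length < 3 is accepted (BFS exhausts all shorter strings without reaching an accepting state), and cac is the lexicographically least accepting string of length 3.

cac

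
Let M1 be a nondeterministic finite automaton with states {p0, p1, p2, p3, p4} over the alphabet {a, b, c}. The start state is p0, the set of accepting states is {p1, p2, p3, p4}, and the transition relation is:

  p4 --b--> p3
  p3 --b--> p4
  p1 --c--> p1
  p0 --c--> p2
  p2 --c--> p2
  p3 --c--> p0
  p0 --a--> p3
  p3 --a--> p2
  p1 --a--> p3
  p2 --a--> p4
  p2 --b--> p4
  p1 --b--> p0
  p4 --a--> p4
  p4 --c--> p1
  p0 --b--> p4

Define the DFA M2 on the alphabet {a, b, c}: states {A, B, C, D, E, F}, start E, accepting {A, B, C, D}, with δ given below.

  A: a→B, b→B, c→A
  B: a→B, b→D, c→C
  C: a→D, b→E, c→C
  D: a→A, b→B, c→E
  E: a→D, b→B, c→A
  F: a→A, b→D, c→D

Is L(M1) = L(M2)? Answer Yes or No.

Yes

Exploring the product automaton M1 × M2 from the start pair (p0, E), following both machines on each input symbol, reaches 5 state pairs: (p0, E), (p3, D), (p4, B), (p2, A), (p1, C).
M1 accepts in {p1, p2, p3, p4} and M2 accepts in {A, B, C, D}. In every reachable pair the two components are either both accepting — (p3, D), (p4, B), (p2, A), (p1, C) — or both non-accepting, so no string is accepted by exactly one of the machines: L(M1) \ L(M2) and L(M2) \ L(M1) are both empty.
Hence every string is accepted by M1 iff it is accepted by M2, and the two languages coincide.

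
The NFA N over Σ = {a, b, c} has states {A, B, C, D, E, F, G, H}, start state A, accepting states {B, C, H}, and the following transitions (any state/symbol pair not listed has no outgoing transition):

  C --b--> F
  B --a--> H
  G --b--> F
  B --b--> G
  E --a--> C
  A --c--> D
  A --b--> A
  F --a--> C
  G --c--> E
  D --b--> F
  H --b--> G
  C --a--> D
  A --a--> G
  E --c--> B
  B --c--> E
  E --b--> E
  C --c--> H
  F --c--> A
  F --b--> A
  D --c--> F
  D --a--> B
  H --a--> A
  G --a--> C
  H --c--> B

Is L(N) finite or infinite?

State A is reachable from the start and can reach an accepting state, and it lies on the cycle A → A.
Traversing that cycle any number of times yields accepted strings of unbounded length, so the language is infinite.

infinite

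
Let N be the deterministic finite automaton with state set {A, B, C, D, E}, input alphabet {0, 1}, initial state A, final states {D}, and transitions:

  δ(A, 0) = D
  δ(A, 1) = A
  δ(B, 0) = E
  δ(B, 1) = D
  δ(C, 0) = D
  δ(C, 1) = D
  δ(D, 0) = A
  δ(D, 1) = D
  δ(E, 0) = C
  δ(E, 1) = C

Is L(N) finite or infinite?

infinite

State A is reachable from the start and can reach an accepting state, and it lies on the cycle A → A.
Traversing that cycle any number of times yields accepted strings of unbounded length, so the language is infinite.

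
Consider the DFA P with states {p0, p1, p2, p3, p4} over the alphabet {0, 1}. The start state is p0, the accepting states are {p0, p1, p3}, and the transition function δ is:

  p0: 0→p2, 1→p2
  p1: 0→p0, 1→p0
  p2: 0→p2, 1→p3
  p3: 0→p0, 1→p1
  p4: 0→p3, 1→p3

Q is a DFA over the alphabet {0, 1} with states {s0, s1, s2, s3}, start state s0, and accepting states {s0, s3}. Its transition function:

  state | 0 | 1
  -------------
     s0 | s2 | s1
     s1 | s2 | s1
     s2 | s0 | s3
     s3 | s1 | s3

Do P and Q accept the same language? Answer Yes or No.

No

The string 11 is accepted by P but rejected by Q.
So L(P) ≠ L(Q).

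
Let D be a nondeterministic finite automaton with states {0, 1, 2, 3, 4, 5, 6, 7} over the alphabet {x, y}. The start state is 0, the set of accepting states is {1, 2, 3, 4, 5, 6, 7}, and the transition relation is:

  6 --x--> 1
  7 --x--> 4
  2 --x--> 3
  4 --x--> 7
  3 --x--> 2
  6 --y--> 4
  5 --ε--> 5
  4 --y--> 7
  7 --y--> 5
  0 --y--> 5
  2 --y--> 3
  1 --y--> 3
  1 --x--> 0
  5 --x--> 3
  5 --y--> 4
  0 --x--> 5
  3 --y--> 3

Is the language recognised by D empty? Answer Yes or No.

The string x is accepted: the run 0 → 5 ends in the accepting state 5.
Since at least one string is accepted, L(D) is not empty.

No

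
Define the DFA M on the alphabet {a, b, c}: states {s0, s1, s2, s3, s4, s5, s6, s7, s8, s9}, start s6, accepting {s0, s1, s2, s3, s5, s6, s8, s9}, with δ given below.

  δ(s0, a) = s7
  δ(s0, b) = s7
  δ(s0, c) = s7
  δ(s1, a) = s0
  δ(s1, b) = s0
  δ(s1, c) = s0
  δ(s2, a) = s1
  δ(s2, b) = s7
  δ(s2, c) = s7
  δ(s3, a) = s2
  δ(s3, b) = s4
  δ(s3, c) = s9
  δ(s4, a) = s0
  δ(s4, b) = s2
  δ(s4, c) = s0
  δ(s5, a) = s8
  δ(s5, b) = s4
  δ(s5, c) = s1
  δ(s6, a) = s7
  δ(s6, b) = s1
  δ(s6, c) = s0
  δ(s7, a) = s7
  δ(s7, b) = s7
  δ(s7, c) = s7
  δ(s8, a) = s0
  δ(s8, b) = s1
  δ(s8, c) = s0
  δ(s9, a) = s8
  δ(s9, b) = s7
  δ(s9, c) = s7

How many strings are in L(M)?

6

The useful subgraph on states {s0, s1, s6} is acyclic, so L(M) is finite; the longest accepting path visits 3 useful states, giving maximum string length 2.
Counting accepting paths from s6 by length: 1 of length 0, 2 of length 1, 3 of length 2. Total 6.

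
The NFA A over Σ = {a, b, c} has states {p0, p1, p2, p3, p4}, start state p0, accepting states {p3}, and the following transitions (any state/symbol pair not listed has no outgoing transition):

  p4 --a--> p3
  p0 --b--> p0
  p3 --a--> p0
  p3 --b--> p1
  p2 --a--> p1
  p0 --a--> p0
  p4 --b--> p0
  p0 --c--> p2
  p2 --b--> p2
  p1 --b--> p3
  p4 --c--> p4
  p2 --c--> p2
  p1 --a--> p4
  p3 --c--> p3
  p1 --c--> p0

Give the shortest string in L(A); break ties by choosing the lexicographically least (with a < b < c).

cab

A breadth-first search from p0 reaches an accepting state first via the path p0 → p2 → p1 → p3 on input cab.
No string of length < 3 is accepted (BFS exhausts all shorter strings without reaching an accepting state), and cab is the lexicographically least accepting string of length 3.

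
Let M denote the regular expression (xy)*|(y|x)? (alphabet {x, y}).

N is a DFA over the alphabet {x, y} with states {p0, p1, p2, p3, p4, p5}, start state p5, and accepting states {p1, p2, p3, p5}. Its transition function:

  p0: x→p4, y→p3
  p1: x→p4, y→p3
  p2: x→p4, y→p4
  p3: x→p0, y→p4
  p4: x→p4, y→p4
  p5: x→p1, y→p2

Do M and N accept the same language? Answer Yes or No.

Yes

Converting the expression M to a DFA (subset construction, then merging equivalent states) gives the minimal DFA with states {m0, m1, m2, m3, m4, m5}, start state m0, accepting states {m0, m1, m2, m4} and transitions m0: x→m1, y→m2; m1: x→m3, y→m4; m2: x→m3, y→m3; m3: x→m3, y→m3; m4: x→m5, y→m3; m5: x→m3, y→m4.
Exploring the product automaton M × N from the start pair (m0, p5), following both machines on each input symbol, reaches 6 state pairs: (m0, p5), (m1, p1), (m2, p2), (m3, p4), (m4, p3), (m5, p0).
M accepts in {m0, m1, m2, m4} and N accepts in {p1, p2, p3, p5}. In every reachable pair the two components are either both accepting — (m0, p5), (m1, p1), (m2, p2), (m4, p3) — or both non-accepting, so no string is accepted by exactly one of the machines: L(M) \ L(N) and L(N) \ L(M) are both empty.
Hence every string is accepted by M iff it is accepted by N, and the two languages coincide.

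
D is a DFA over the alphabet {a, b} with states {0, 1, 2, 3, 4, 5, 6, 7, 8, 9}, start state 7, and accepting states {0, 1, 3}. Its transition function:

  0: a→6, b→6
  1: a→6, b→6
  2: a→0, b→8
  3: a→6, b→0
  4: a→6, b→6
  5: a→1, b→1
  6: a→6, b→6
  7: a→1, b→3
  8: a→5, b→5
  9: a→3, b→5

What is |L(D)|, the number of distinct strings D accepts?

The useful subgraph on states {0, 1, 3, 7} is acyclic, so L(D) is finite; the longest accepting path visits 3 useful states, giving maximum string length 2.
Counting accepting paths from 7 by length: 2 of length 1, 1 of length 2. Total 3.

3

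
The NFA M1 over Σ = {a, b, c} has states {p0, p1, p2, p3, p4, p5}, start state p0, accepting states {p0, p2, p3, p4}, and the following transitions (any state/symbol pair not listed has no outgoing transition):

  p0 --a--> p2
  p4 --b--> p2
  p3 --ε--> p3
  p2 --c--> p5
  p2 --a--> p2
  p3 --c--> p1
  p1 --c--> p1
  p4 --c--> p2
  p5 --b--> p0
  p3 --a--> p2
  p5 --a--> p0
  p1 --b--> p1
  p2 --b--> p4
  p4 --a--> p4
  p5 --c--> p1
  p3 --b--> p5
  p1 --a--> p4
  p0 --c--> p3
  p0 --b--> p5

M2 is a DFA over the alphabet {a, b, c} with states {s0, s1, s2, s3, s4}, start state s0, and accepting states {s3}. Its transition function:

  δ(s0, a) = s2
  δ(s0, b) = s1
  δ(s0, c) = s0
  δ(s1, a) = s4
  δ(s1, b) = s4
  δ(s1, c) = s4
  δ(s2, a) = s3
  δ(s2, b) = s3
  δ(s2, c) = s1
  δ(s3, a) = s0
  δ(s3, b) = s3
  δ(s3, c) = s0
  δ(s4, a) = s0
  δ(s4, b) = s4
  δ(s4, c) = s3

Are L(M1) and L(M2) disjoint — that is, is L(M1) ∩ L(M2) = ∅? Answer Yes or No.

The string aa is accepted by both M1 and M2.
Hence L(M1) ∩ L(M2) ≠ ∅.

No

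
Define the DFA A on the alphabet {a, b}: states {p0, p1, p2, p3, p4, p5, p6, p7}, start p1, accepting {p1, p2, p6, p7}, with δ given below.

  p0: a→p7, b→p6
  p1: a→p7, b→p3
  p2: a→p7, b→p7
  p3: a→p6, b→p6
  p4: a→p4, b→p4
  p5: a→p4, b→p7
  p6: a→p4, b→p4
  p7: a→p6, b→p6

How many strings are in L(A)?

6

The useful subgraph on states {p1, p3, p6, p7} is acyclic, so L(A) is finite; the longest accepting path visits 3 useful states, giving maximum string length 2.
Counting accepting paths from p1 by length: 1 of length 0, 1 of length 1, 4 of length 2. Total 6.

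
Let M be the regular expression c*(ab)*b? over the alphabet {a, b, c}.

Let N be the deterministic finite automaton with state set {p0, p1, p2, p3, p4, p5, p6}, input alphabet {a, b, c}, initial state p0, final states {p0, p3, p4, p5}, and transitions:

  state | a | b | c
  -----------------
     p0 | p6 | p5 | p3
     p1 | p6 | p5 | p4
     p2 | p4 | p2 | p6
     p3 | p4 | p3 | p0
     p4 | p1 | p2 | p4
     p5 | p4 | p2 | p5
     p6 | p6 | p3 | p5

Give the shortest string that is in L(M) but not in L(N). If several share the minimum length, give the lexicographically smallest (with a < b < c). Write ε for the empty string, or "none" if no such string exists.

The string cab is accepted by M but not by N.
No shorter string lies in the difference, and cab is the lexicographically first length-3 string in L(M) \ L(N).

cab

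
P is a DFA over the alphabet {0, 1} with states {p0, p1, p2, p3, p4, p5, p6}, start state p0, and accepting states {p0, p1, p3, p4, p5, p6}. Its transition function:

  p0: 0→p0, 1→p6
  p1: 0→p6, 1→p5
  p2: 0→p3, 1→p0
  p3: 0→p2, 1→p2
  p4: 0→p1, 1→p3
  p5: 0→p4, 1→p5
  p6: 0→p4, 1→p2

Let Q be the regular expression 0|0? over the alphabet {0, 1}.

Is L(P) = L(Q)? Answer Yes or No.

The string 1 is accepted by P but rejected by Q.
So L(P) ≠ L(Q).

No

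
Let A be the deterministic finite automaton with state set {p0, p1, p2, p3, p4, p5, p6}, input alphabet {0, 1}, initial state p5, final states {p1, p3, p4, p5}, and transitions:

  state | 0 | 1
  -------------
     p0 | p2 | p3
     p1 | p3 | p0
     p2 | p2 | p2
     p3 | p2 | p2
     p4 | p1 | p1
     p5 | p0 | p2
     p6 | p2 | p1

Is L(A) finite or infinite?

finite

The useful states (reachable from p5 and able to reach an accepting state) are {p0, p3, p5}.
Restricted to these states the transition graph has no cycle, so every accepting path has bounded length and L is finite.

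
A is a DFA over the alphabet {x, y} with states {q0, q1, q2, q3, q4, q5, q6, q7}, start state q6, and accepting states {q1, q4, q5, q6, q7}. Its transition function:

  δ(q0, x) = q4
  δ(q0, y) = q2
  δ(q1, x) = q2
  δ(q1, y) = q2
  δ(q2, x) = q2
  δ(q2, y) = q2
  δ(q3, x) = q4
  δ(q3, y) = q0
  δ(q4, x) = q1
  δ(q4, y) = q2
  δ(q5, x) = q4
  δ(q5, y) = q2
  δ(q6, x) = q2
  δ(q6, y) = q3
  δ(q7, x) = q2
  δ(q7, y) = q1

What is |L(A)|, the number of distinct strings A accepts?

The useful subgraph on states {q0, q1, q3, q4, q6} is acyclic, so L(A) is finite; the longest accepting path visits 5 useful states, giving maximum string length 4.
Counting accepting paths from q6 by length: 1 of length 0, 1 of length 2, 2 of length 3, 1 of length 4. Total 5.

5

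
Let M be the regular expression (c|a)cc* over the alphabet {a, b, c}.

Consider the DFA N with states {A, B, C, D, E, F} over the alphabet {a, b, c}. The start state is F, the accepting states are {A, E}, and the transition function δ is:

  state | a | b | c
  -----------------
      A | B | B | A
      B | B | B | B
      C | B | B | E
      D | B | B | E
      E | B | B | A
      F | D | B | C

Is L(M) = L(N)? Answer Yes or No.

Converting the expression M to a DFA (subset construction, then merging equivalent states) gives the minimal DFA with states {m0, m1, m2, m3}, start state m0, accepting states {m3} and transitions m0: a→m1, b→m2, c→m1; m1: a→m2, b→m2, c→m3; m2: a→m2, b→m2, c→m2; m3: a→m2, b→m2, c→m3.
Exploring the product automaton M × N from the start pair (m0, F), following both machines on each input symbol, reaches 6 state pairs: (m0, F), (m1, D), (m2, B), (m1, C), (m3, E), (m3, A).
M accepts in {m3} and N accepts in {A, E}. In every reachable pair the two components are either both accepting — (m3, E), (m3, A) — or both non-accepting, so no string is accepted by exactly one of the machines: L(M) \ L(N) and L(N) \ L(M) are both empty.
Hence every string is accepted by M iff it is accepted by N, and the two languages coincide.

Yes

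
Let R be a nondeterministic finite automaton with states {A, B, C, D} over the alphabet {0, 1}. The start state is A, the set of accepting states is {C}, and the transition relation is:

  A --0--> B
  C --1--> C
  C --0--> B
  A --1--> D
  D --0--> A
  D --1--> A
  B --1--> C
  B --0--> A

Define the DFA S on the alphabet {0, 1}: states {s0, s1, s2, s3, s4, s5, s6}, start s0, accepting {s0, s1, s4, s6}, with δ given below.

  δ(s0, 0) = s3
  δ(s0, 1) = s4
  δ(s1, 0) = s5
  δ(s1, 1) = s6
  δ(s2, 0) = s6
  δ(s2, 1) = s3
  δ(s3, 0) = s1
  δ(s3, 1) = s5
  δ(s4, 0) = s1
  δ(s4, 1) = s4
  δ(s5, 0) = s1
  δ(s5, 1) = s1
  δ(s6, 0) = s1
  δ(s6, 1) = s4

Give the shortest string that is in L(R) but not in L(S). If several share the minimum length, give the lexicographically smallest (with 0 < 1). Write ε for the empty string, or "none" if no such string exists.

The string 01 is accepted by R but not by S.
No shorter string lies in the difference, and 01 is the lexicographically first length-2 string in L(R) \ L(S).

01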